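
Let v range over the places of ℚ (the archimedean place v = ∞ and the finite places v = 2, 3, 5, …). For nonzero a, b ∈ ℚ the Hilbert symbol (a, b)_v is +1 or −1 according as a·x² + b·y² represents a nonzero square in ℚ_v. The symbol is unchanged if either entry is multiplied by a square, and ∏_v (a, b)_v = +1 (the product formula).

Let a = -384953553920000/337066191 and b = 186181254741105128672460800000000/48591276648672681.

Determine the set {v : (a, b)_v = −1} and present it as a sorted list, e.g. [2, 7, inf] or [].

Mod squares: a ≡ -238, b ≡ 38. Check v ∈ {∞, 2, 3, 5, 7, 11, 13, 17, 19, 23, 29}.
v=3: a=3^-4·(≡2), b=3^-14·(≡2) mod 3; (2|3)=-1, (2|3)=-1; (−1)^{-4·-14·1}·(-1)^-14·(-1)^-4 = +1.
v=5: a=5^4·(≡3), b=5^8·(≡3) mod 5; (3|5)=-1, (3|5)=-1; (−1)^{4·8·2}·(-1)^8·(-1)^4 = +1.
v=19: a=19^0·(≡16), b=19^1·(≡3) mod 19; (16|19)=+1, (3|19)=-1; (−1)^{0·1·9}·(+1)^1·(-1)^0 = +1.
v=∞: -238 < 0 and 38 > 0  ⇒  (a,b)_∞ = +1.
v=2: v_2(a)=13, v_2(b)=23; units ≡ 1, 3 (mod 8); ε·ε+αω+βω = 0·1+13·1+23·0 ≡ 1  ⇒  (a,b)_2 = -1.
v=7: a=7^-1·(≡2), b=7^-4·(≡5) mod 7; (2|7)=+1, (5|7)=-1; (−1)^{-1·-4·3}·(+1)^-4·(-1)^-1 = -1.
v=13: a=13^2·(≡1), b=13^4·(≡9) mod 13; (1|13)=+1, (9|13)=+1; (−1)^{2·4·6}·(+1)^4·(+1)^2 = +1.
v=23: a=23^2·(≡20), b=23^6·(≡5) mod 23; (20|23)=-1, (5|23)=-1; (−1)^{2·6·11}·(-1)^6·(-1)^2 = +1.
v=17: a=17^-3·(≡5), b=17^-2·(≡1) mod 17; (5|17)=-1, (1|17)=+1; (−1)^{-3·-2·8}·(-1)^-2·(+1)^-3 = +1.
v=11: a=11^-2·(≡5), b=11^-4·(≡4) mod 11; (5|11)=+1, (4|11)=+1; (−1)^{-2·-4·5}·(+1)^-4·(+1)^-2 = +1.
v=29: a=29^2·(≡13), b=29^4·(≡1) mod 29; (13|29)=+1, (1|29)=+1; (−1)^{2·4·14}·(+1)^4·(+1)^2 = +1.
(-238, 38 / ℚ) ramifies at {2, 7}: a division algebra.

[2, 7]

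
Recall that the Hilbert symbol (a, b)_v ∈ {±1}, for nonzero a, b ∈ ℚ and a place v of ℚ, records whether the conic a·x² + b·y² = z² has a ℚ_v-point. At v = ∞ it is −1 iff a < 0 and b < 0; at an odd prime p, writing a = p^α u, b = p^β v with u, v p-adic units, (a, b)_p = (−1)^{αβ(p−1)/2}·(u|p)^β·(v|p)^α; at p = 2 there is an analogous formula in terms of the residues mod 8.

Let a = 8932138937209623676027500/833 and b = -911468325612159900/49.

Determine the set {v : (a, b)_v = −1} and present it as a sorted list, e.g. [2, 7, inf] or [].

[3, 13, 17, 19]

(a, b) ≡ (323, -39) mod (ℚ^×)²; places V = {2, 3, 5, 7, 13, 17, 19, 23, ∞}.
(a,b)_5: α=4, u≡3; β=2, v≡1 (mod 5); (3|5)=-1, (1|5)=+1; sign (−1)^0·-1^2·+1^4 = +1.
(a,b)_∞: sgn(323)=+, sgn(-39)=−, so +1.
(a,b)_23: α=6, u≡18; β=4, v≡20 (mod 23); (18|23)=+1, (20|23)=-1; sign (−1)^0·+1^4·-1^6 = +1.
(a,b)_19: α=3, u≡4; β=2, v≡8 (mod 19); (4|19)=+1, (8|19)=-1; sign (−1)^0·+1^2·-1^3 = -1.
(a,b)_3: α=6, u≡2; β=5, v≡2 (mod 3); (2|3)=-1, (2|3)=-1; sign (−1)^0·-1^5·-1^6 = -1.
(a,b)_2: α=2, β=2; u≡3, v≡1 (mod 8); ε(u)ε(v)=1·0, αω(v)=2·0, βω(u)=2·1; sum ≡ 0  ⇒  +1.
(a,b)_7: α=-2, u≡2; β=-2, v≡3 (mod 7); (2|7)=+1, (3|7)=-1; sign (−1)^0·+1^-2·-1^-2 = +1.
(a,b)_17: α=-1, u≡4; β=0, v≡14 (mod 17); (4|17)=+1, (14|17)=-1; sign (−1)^0·+1^0·-1^-1 = -1.
(a,b)_13: α=6, u≡6; β=5, v≡4 (mod 13); (6|13)=-1, (4|13)=+1; sign (−1)^0·-1^5·+1^6 = -1.
Ram(323, -39) = {3, 13, 17, 19}; no ℚ_3-point on the conic.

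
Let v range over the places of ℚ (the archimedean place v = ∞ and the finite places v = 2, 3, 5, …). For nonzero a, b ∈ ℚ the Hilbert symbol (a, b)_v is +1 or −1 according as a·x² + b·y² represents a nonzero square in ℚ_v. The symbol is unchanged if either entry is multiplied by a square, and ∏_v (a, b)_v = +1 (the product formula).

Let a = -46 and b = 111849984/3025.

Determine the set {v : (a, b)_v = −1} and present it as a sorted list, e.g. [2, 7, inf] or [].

Mod squares: a ≡ -46, b ≡ 5394. Check v ∈ {∞, 2, 3, 5, 11, 23, 29, 31}.
v=2: v_2(a)=1, v_2(b)=9; units ≡ 1, 1 (mod 8); ε·ε+αω+βω = 0·0+1·0+9·0 ≡ 0  ⇒  (a,b)_2 = +1.
v=23: a=23^1·(≡21), b=23^0·(≡13) mod 23; (21|23)=-1, (13|23)=+1; (−1)^{1·0·11}·(-1)^0·(+1)^1 = +1.
v=29: a=29^0·(≡12), b=29^1·(≡11) mod 29; (12|29)=-1, (11|29)=-1; (−1)^{0·1·14}·(-1)^1·(-1)^0 = -1.
v=11: a=11^0·(≡9), b=11^-2·(≡5) mod 11; (9|11)=+1, (5|11)=+1; (−1)^{0·-2·5}·(+1)^-2·(+1)^0 = +1.
v=3: a=3^0·(≡2), b=3^5·(≡1) mod 3; (2|3)=-1, (1|3)=+1; (−1)^{0·5·1}·(-1)^5·(+1)^0 = -1.
v=31: a=31^0·(≡16), b=31^1·(≡2) mod 31; (16|31)=+1, (2|31)=+1; (−1)^{0·1·15}·(+1)^1·(+1)^0 = +1.
v=∞: -46 < 0 and 5394 > 0  ⇒  (a,b)_∞ = +1.
v=5: a=5^0·(≡4), b=5^-2·(≡4) mod 5; (4|5)=+1, (4|5)=+1; (−1)^{0·-2·2}·(+1)^-2·(+1)^0 = +1.
Ram(-46, 5394) = {3, 29}; no ℚ_3-point on the conic.

[3, 29]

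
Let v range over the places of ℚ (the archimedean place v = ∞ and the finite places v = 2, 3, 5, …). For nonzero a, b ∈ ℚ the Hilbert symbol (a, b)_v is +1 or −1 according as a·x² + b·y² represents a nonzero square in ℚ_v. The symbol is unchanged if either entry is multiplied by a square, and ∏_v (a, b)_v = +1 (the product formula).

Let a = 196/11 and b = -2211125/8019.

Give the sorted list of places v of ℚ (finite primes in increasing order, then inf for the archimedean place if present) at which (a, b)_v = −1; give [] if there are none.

[]

Mod squares: a ≡ 11, b ≡ -55. Check v ∈ {∞, 2, 3, 5, 7, 11, 19}.
v=2: v_2(a)=2, v_2(b)=0; units ≡ 3, 1 (mod 8); ε·ε+αω+βω = 1·0+2·0+0·1 ≡ 0  ⇒  (a,b)_2 = +1.
v=∞: 11 > 0 and -55 < 0  ⇒  (a,b)_∞ = +1.
v=3: a=3^0·(≡2), b=3^-6·(≡2) mod 3; (2|3)=-1, (2|3)=-1; (−1)^{0·-6·1}·(-1)^-6·(-1)^0 = +1.
v=7: a=7^2·(≡1), b=7^2·(≡1) mod 7; (1|7)=+1, (1|7)=+1; (−1)^{2·2·3}·(+1)^2·(+1)^2 = +1.
v=19: a=19^0·(≡4), b=19^2·(≡12) mod 19; (4|19)=+1, (12|19)=-1; (−1)^{0·2·9}·(+1)^2·(-1)^0 = +1.
v=11: a=11^-1·(≡9), b=11^-1·(≡6) mod 11; (9|11)=+1, (6|11)=-1; (−1)^{-1·-1·5}·(+1)^-1·(-1)^-1 = +1.
v=5: a=5^0·(≡1), b=5^3·(≡4) mod 5; (1|5)=+1, (4|5)=+1; (−1)^{0·3·2}·(+1)^3·(+1)^0 = +1.
Ram(a, b) = ∅: the form 11·x² + -55·y² − z² is isotropic over every ℚ_v, so by Hasse–Minkowski it is isotropic over ℚ.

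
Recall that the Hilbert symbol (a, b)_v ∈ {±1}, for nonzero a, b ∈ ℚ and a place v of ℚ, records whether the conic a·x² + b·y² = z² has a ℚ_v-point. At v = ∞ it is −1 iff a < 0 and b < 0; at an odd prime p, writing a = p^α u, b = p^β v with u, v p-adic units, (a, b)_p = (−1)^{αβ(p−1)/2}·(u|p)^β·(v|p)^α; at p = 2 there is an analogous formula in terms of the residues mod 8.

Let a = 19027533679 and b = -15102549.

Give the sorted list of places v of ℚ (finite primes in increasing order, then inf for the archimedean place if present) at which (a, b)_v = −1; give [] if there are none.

[2, 7, 19, 23, 31, 37]

Mod squares: a ≡ 19027533679, b ≡ -1678061. Check v ∈ {∞, 2, 3, 7, 11, 17, 19, 23, 29, 31, 37}.
v=19: a=19^1·(≡10), b=19^1·(≡13) mod 19; (10|19)=-1, (13|19)=-1; (−1)^{1·1·9}·(-1)^1·(-1)^1 = -1.
v=37: a=37^1·(≡32), b=37^1·(≡7) mod 37; (32|37)=-1, (7|37)=+1; (−1)^{1·1·18}·(-1)^1·(+1)^1 = -1.
v=∞: 19027533679 > 0 and -1678061 < 0  ⇒  (a,b)_∞ = +1.
v=2: v_2(a)=0, v_2(b)=0; units ≡ 7, 3 (mod 8); ε·ε+αω+βω = 1·1+0·1+0·0 ≡ 1  ⇒  (a,b)_2 = -1.
v=31: a=31^1·(≡27), b=31^1·(≡17) mod 31; (27|31)=-1, (17|31)=-1; (−1)^{1·1·15}·(-1)^1·(-1)^1 = -1.
v=29: a=29^1·(≡12), b=29^0·(≡13) mod 29; (12|29)=-1, (13|29)=+1; (−1)^{1·0·14}·(-1)^0·(+1)^1 = +1.
v=17: a=17^1·(≡15), b=17^0·(≡13) mod 17; (15|17)=+1, (13|17)=+1; (−1)^{1·0·8}·(+1)^0·(+1)^1 = +1.
v=3: a=3^0·(≡1), b=3^2·(≡1) mod 3; (1|3)=+1, (1|3)=+1; (−1)^{0·2·1}·(+1)^2·(+1)^0 = +1.
v=11: a=11^1·(≡5), b=11^1·(≡6) mod 11; (5|11)=+1, (6|11)=-1; (−1)^{1·1·5}·(+1)^1·(-1)^1 = +1.
v=23: a=23^1·(≡17), b=23^0·(≡10) mod 23; (17|23)=-1, (10|23)=-1; (−1)^{1·0·11}·(-1)^0·(-1)^1 = -1.
v=7: a=7^1·(≡6), b=7^1·(≡5) mod 7; (6|7)=-1, (5|7)=-1; (−1)^{1·1·3}·(-1)^1·(-1)^1 = -1.
Ram(19027533679, -1678061) = {2, 7, 19, 23, 31, 37}; no ℚ_2-point on the conic.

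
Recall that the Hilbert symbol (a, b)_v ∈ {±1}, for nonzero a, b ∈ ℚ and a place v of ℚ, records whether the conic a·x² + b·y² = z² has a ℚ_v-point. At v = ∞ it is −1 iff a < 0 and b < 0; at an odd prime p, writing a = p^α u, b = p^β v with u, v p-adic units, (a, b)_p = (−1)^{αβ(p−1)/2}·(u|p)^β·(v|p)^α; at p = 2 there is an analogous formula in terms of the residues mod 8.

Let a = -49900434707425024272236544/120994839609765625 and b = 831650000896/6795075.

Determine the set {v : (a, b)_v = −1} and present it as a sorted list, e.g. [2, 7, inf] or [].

[11, 13]

Mod squares: a ≡ -561, b ≡ 7293. Check v ∈ {∞, 2, 3, 5, 7, 11, 13, 17, 43}.
v=2: v_2(a)=40, v_2(b)=12; units ≡ 7, 5 (mod 8); ε·ε+αω+βω = 1·0+40·1+12·0 ≡ 0  ⇒  (a,b)_2 = +1.
v=17: a=17^3·(≡16), b=17^5·(≡2) mod 17; (16|17)=+1, (2|17)=+1; (−1)^{3·5·8}·(+1)^5·(+1)^3 = +1.
v=7: a=7^-2·(≡6), b=7^-2·(≡3) mod 7; (6|7)=-1, (3|7)=-1; (−1)^{-2·-2·3}·(-1)^-2·(-1)^-2 = +1.
v=43: a=43^-6·(≡31), b=43^-2·(≡7) mod 43; (31|43)=+1, (7|43)=-1; (−1)^{-6·-2·21}·(+1)^-2·(-1)^-6 = +1.
v=13: a=13^4·(≡7), b=13^1·(≡6) mod 13; (7|13)=-1, (6|13)=-1; (−1)^{4·1·6}·(-1)^1·(-1)^4 = -1.
v=3: a=3^5·(≡2), b=3^-1·(≡1) mod 3; (2|3)=-1, (1|3)=+1; (−1)^{5·-1·1}·(-1)^-1·(+1)^5 = +1.
v=∞: -561 < 0 and 7293 > 0  ⇒  (a,b)_∞ = +1.
v=5: a=5^-8·(≡1), b=5^-2·(≡2) mod 5; (1|5)=+1, (2|5)=-1; (−1)^{-8·-2·2}·(+1)^-2·(-1)^-8 = +1.
v=11: a=11^3·(≡1), b=11^1·(≡3) mod 11; (1|11)=+1, (3|11)=+1; (−1)^{3·1·5}·(+1)^1·(+1)^3 = -1.
|Ram(-561, 7293)| = 2, even; anisotropic at {11, 13}.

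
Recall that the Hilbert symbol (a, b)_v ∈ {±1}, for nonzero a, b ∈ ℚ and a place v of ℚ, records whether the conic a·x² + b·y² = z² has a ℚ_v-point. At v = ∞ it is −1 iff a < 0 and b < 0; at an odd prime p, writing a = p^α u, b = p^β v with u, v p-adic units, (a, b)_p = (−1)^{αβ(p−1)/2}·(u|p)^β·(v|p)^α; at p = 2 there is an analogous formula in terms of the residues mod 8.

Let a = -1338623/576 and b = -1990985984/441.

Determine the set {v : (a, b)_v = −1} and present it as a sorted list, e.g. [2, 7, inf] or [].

[19, 23, 37, inf]

(a, b) ≡ (-11063, -5681) mod (ℚ^×)²; places V = {2, 3, 7, 11, 13, 19, 23, 37, ∞}.
(a,b)_13: α=1, u≡7; β=1, v≡2 (mod 13); (7|13)=-1, (2|13)=-1; sign (−1)^0·-1^1·-1^1 = +1.
(a,b)_7: α=0, u≡4; β=-2, v≡3 (mod 7); (4|7)=+1, (3|7)=-1; sign (−1)^0·+1^-2·-1^0 = +1.
(a,b)_23: α=1, u≡12; β=1, v≡8 (mod 23); (12|23)=+1, (8|23)=+1; sign (−1)^1·+1^1·+1^1 = -1.
(a,b)_19: α=0, u≡10; β=1, v≡16 (mod 19); (10|19)=-1, (16|19)=+1; sign (−1)^0·-1^1·+1^0 = -1.
(a,b)_37: α=1, u≡25; β=2, v≡17 (mod 37); (25|37)=+1, (17|37)=-1; sign (−1)^0·+1^2·-1^1 = -1.
(a,b)_3: α=-2, u≡1; β=-2, v≡1 (mod 3); (1|3)=+1, (1|3)=+1; sign (−1)^0·+1^-2·+1^-2 = +1.
(a,b)_∞: sgn(-11063)=−, sgn(-5681)=−, so -1.
(a,b)_11: α=2, u≡9; β=0, v≡2 (mod 11); (9|11)=+1, (2|11)=-1; sign (−1)^0·+1^0·-1^2 = +1.
(a,b)_2: α=-6, β=8; u≡1, v≡7 (mod 8); ε(u)ε(v)=0·1, αω(v)=-6·0, βω(u)=8·0; sum ≡ 0  ⇒  +1.
Ram(-11063, -5681) = {19, 23, 37, ∞}; no ℚ_19-point on the conic.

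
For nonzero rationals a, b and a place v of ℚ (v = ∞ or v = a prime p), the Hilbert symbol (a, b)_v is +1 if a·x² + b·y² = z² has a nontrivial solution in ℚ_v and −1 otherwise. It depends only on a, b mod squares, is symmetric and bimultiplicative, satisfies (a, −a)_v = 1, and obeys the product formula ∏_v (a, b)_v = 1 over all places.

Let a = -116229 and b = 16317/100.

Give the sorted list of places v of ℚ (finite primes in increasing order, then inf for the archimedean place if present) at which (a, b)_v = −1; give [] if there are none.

(a, b) ≡ (-116229, 37) mod (ℚ^×)²; places V = {2, 3, 5, 7, 17, 37, 43, 53, ∞}.
(a,b)_5: α=0, u≡1; β=-2, v≡3 (mod 5); (1|5)=+1, (3|5)=-1; sign (−1)^0·+1^-2·-1^0 = +1.
(a,b)_43: α=1, u≡6; β=0, v≡26 (mod 43); (6|43)=+1, (26|43)=-1; sign (−1)^0·+1^0·-1^1 = -1.
(a,b)_7: α=0, u≡6; β=2, v≡2 (mod 7); (6|7)=-1, (2|7)=+1; sign (−1)^0·-1^2·+1^0 = +1.
(a,b)_3: α=1, u≡2; β=2, v≡1 (mod 3); (2|3)=-1, (1|3)=+1; sign (−1)^0·-1^2·+1^1 = +1.
(a,b)_53: α=1, u≡33; β=0, v≡10 (mod 53); (33|53)=-1, (10|53)=+1; sign (−1)^0·-1^0·+1^1 = +1.
(a,b)_∞: sgn(-116229)=−, sgn(37)=+, so +1.
(a,b)_37: α=0, u≡25; β=1, v≡7 (mod 37); (25|37)=+1, (7|37)=+1; sign (−1)^0·+1^1·+1^0 = +1.
(a,b)_2: α=0, β=-2; u≡3, v≡5 (mod 8); ε(u)ε(v)=1·0, αω(v)=0·1, βω(u)=-2·1; sum ≡ 0  ⇒  +1.
(a,b)_17: α=1, u≡14; β=0, v≡10 (mod 17); (14|17)=-1, (10|17)=-1; sign (−1)^0·-1^0·-1^1 = -1.
Ram(-116229, 37) = {17, 43}; no ℚ_17-point on the conic.

[17, 43]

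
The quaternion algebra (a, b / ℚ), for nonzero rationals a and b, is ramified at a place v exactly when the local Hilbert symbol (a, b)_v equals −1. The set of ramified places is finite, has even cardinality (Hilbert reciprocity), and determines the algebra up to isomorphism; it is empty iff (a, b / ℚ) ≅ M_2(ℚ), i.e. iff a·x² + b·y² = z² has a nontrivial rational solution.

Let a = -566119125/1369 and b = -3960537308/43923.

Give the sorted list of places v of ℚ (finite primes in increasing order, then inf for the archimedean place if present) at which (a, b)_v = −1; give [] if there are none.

(a, b) ≡ (-279565, -358701) mod (ℚ^×)²; places V = {2, 3, 5, 7, 11, 13, 17, 19, 23, 29, 31, 37, ∞}.
(a,b)_3: α=4, u≡2; β=-1, v≡1 (mod 3); (2|3)=-1, (1|3)=+1; sign (−1)^0·-1^-1·+1^4 = -1.
(a,b)_5: α=3, u≡3; β=0, v≡4 (mod 5); (3|5)=-1, (4|5)=+1; sign (−1)^0·-1^0·+1^3 = +1.
(a,b)_17: α=1, u≡10; β=0, v≡13 (mod 17); (10|17)=-1, (13|17)=+1; sign (−1)^0·-1^0·+1^1 = +1.
(a,b)_∞: sgn(-279565)=−, sgn(-358701)=−, so -1.
(a,b)_31: α=0, u≡17; β=1, v≡21 (mod 31); (17|31)=-1, (21|31)=-1; sign (−1)^0·-1^1·-1^0 = -1.
(a,b)_37: α=-2, u≡4; β=0, v≡29 (mod 37); (4|37)=+1, (29|37)=-1; sign (−1)^0·+1^0·-1^-2 = +1.
(a,b)_13: α=1, u≡12; β=2, v≡8 (mod 13); (12|13)=+1, (8|13)=-1; sign (−1)^0·+1^2·-1^1 = -1.
(a,b)_2: α=0, β=2; u≡3, v≡3 (mod 8); ε(u)ε(v)=1·1, αω(v)=0·1, βω(u)=2·1; sum ≡ 1  ⇒  -1.
(a,b)_11: α=1, u≡10; β=-4, v≡3 (mod 11); (10|11)=-1, (3|11)=+1; sign (−1)^0·-1^-4·+1^1 = +1.
(a,b)_19: α=0, u≡11; β=1, v≡17 (mod 19); (11|19)=+1, (17|19)=+1; sign (−1)^0·+1^1·+1^0 = +1.
(a,b)_7: α=0, u≡4; β=3, v≡2 (mod 7); (4|7)=+1, (2|7)=+1; sign (−1)^0·+1^3·+1^0 = +1.
(a,b)_29: α=0, u≡9; β=1, v≡17 (mod 29); (9|29)=+1, (17|29)=-1; sign (−1)^0·+1^1·-1^0 = +1.
(a,b)_23: α=1, u≡1; β=0, v≡14 (mod 23); (1|23)=+1, (14|23)=-1; sign (−1)^0·+1^0·-1^1 = -1.
Ram(-279565, -358701) = {2, 3, 13, 23, 31, ∞}; no ℚ_2-point on the conic.

[2, 3, 13, 23, 31, inf]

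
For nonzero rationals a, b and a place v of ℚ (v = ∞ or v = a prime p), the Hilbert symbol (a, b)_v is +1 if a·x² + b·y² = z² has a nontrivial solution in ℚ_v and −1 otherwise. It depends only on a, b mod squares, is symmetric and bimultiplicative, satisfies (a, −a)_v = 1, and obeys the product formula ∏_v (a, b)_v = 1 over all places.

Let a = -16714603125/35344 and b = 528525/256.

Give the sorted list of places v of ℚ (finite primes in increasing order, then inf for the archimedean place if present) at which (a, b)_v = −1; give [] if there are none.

[11, 29]

Mod squares: a ≡ -36685, b ≡ 29. Check v ∈ {∞, 2, 3, 5, 11, 23, 29, 47}.
v=3: a=3^6·(≡2), b=3^6·(≡2) mod 3; (2|3)=-1, (2|3)=-1; (−1)^{6·6·1}·(-1)^6·(-1)^6 = +1.
v=∞: -36685 < 0 and 29 > 0  ⇒  (a,b)_∞ = +1.
v=47: a=47^-2·(≡39), b=47^0·(≡43) mod 47; (39|47)=-1, (43|47)=-1; (−1)^{-2·0·23}·(-1)^0·(-1)^-2 = +1.
v=23: a=23^1·(≡14), b=23^0·(≡18) mod 23; (14|23)=-1, (18|23)=+1; (−1)^{1·0·11}·(-1)^0·(+1)^1 = +1.
v=5: a=5^5·(≡3), b=5^2·(≡1) mod 5; (3|5)=-1, (1|5)=+1; (−1)^{5·2·2}·(-1)^2·(+1)^5 = +1.
v=11: a=11^1·(≡1), b=11^0·(≡10) mod 11; (1|11)=+1, (10|11)=-1; (−1)^{1·0·5}·(+1)^0·(-1)^1 = -1.
v=29: a=29^1·(≡3), b=29^1·(≡9) mod 29; (3|29)=-1, (9|29)=+1; (−1)^{1·1·14}·(-1)^1·(+1)^1 = -1.
v=2: v_2(a)=-4, v_2(b)=-8; units ≡ 3, 5 (mod 8); ε·ε+αω+βω = 1·0+-4·1+-8·1 ≡ 0  ⇒  (a,b)_2 = +1.
Ram(-36685, 29) = {11, 29}; no ℚ_11-point on the conic.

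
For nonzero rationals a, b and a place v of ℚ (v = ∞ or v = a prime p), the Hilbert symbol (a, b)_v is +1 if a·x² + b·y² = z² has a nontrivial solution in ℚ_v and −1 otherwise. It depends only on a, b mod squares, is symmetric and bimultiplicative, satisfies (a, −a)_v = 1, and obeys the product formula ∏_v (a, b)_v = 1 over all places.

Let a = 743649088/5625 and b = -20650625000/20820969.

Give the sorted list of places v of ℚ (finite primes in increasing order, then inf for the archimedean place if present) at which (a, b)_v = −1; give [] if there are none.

Mod squares: a ≡ 237133, b ≡ -330410. Check v ∈ {∞, 2, 3, 5, 7, 13, 17, 19, 29, 37, 47}.
v=5: a=5^-4·(≡2), b=5^7·(≡3) mod 5; (2|5)=-1, (3|5)=-1; (−1)^{-4·7·2}·(-1)^7·(-1)^-4 = -1.
v=7: a=7^2·(≡2), b=7^0·(≡2) mod 7; (2|7)=+1, (2|7)=+1; (−1)^{2·0·3}·(+1)^0·(+1)^2 = +1.
v=∞: 237133 > 0 and -330410 < 0  ⇒  (a,b)_∞ = +1.
v=29: a=29^1·(≡4), b=29^0·(≡24) mod 29; (4|29)=+1, (24|29)=+1; (−1)^{1·0·14}·(+1)^0·(+1)^1 = +1.
v=37: a=37^1·(≡2), b=37^1·(≡32) mod 37; (2|37)=-1, (32|37)=-1; (−1)^{1·1·18}·(-1)^1·(-1)^1 = +1.
v=47: a=47^0·(≡25), b=47^1·(≡11) mod 47; (25|47)=+1, (11|47)=-1; (−1)^{0·1·23}·(+1)^1·(-1)^0 = +1.
v=17: a=17^1·(≡15), b=17^0·(≡9) mod 17; (15|17)=+1, (9|17)=+1; (−1)^{1·0·8}·(+1)^0·(+1)^1 = +1.
v=2: v_2(a)=6, v_2(b)=3; units ≡ 5, 3 (mod 8); ε·ε+αω+βω = 0·1+6·1+3·1 ≡ 1  ⇒  (a,b)_2 = -1.
v=3: a=3^-2·(≡1), b=3^-6·(≡1) mod 3; (1|3)=+1, (1|3)=+1; (−1)^{-2·-6·1}·(+1)^-6·(+1)^-2 = +1.
v=19: a=19^0·(≡13), b=19^1·(≡14) mod 19; (13|19)=-1, (14|19)=-1; (−1)^{0·1·9}·(-1)^1·(-1)^0 = -1.
v=13: a=13^1·(≡5), b=13^-4·(≡8) mod 13; (5|13)=-1, (8|13)=-1; (−1)^{1·-4·6}·(-1)^-4·(-1)^1 = -1.
Ram(237133, -330410) = {2, 5, 13, 19}; no ℚ_2-point on the conic.

[2, 5, 13, 19]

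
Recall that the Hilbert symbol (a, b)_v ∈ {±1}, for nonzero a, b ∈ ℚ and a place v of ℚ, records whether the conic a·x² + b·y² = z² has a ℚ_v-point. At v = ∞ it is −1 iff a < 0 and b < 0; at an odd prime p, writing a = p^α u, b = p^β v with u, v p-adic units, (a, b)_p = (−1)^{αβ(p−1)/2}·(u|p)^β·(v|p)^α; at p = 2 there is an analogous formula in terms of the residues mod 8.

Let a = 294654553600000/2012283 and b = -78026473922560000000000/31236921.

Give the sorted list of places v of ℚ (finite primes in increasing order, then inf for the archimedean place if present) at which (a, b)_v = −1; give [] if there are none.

[3, 31]

(a, b) ≡ (7905, -19) mod (ℚ^×)²; places V = {2, 3, 5, 7, 11, 13, 17, 19, 23, 31, ∞}.
(a,b)_19: α=2, u≡1; β=3, v≡10 (mod 19); (1|19)=+1, (10|19)=-1; sign (−1)^0·+1^3·-1^2 = +1.
(a,b)_3: α=-5, u≡1; β=-10, v≡2 (mod 3); (1|3)=+1, (2|3)=-1; sign (−1)^0·+1^-10·-1^-5 = -1.
(a,b)_2: α=12, β=22; u≡1, v≡5 (mod 8); ε(u)ε(v)=0·0, αω(v)=12·1, βω(u)=22·0; sum ≡ 0  ⇒  +1.
(a,b)_13: α=-2, u≡4; β=0, v≡7 (mod 13); (4|13)=+1, (7|13)=-1; sign (−1)^0·+1^0·-1^-2 = +1.
(a,b)_∞: sgn(7905)=+, sgn(-19)=−, so +1.
(a,b)_17: α=1, u≡3; β=2, v≡9 (mod 17); (3|17)=-1, (9|17)=+1; sign (−1)^0·-1^2·+1^1 = +1.
(a,b)_23: α=0, u≡9; β=-2, v≡12 (mod 23); (9|23)=+1, (12|23)=+1; sign (−1)^0·+1^-2·+1^0 = +1.
(a,b)_31: α=1, u≡16; β=2, v≡30 (mod 31); (16|31)=+1, (30|31)=-1; sign (−1)^0·+1^2·-1^1 = -1.
(a,b)_7: α=-2, u≡4; β=0, v≡1 (mod 7); (4|7)=+1, (1|7)=+1; sign (−1)^0·+1^0·+1^-2 = +1.
(a,b)_5: α=5, u≡4; β=10, v≡1 (mod 5); (4|5)=+1, (1|5)=+1; sign (−1)^0·+1^10·+1^5 = +1.
(a,b)_11: α=2, u≡7; β=0, v≡9 (mod 11); (7|11)=-1, (9|11)=+1; sign (−1)^0·-1^0·+1^2 = +1.
Ram(7905, -19) = {3, 31}; no ℚ_3-point on the conic.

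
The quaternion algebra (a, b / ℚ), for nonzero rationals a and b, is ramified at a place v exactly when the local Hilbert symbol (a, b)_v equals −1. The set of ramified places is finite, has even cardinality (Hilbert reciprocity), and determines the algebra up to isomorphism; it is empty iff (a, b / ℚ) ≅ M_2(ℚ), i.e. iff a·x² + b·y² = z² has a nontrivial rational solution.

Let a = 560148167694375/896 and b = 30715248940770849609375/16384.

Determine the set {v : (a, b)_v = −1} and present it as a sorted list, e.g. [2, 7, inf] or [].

[3, 13]

Mod squares: a ≡ 546, b ≡ 15. Check v ∈ {∞, 2, 3, 5, 7, 13, 23}.
v=7: a=7^-1·(≡4), b=7^0·(≡1) mod 7; (4|7)=+1, (1|7)=+1; (−1)^{-1·0·3}·(+1)^0·(+1)^-1 = +1.
v=2: v_2(a)=-7, v_2(b)=-14; units ≡ 1, 7 (mod 8); ε·ε+αω+βω = 0·1+-7·0+-14·0 ≡ 0  ⇒  (a,b)_2 = +1.
v=13: a=13^7·(≡4), b=13^12·(≡2) mod 13; (4|13)=+1, (2|13)=-1; (−1)^{7·12·6}·(+1)^12·(-1)^7 = -1.
v=3: a=3^3·(≡2), b=3^3·(≡2) mod 3; (2|3)=-1, (2|3)=-1; (−1)^{3·3·1}·(-1)^3·(-1)^3 = -1.
v=23: a=23^2·(≡17), b=23^0·(≡5) mod 23; (17|23)=-1, (5|23)=-1; (−1)^{2·0·11}·(-1)^0·(-1)^2 = +1.
v=∞: 546 > 0 and 15 > 0  ⇒  (a,b)_∞ = +1.
v=5: a=5^4·(≡1), b=5^11·(≡3) mod 5; (1|5)=+1, (3|5)=-1; (−1)^{4·11·2}·(+1)^11·(-1)^4 = +1.
(546, 15 / ℚ) ramifies at {3, 13}: a division algebra.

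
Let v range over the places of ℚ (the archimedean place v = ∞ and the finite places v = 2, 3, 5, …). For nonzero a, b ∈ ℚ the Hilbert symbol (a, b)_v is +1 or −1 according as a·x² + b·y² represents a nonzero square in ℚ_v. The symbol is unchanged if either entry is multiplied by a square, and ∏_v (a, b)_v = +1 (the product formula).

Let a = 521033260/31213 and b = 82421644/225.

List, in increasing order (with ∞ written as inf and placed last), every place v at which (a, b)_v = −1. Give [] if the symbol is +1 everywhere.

(a, b) ≡ (26455, 71299) mod (ℚ^×)²; places V = {2, 3, 5, 7, 11, 13, 17, 23, 37, 41, 47, ∞}.
(a,b)_37: α=1, u≡27; β=1, v≡9 (mod 37); (27|37)=+1, (9|37)=+1; sign (−1)^0·+1^1·+1^1 = +1.
(a,b)_11: α=3, u≡6; β=0, v≡6 (mod 11); (6|11)=-1, (6|11)=-1; sign (−1)^0·-1^0·-1^3 = -1.
(a,b)_41: α=0, u≡1; β=1, v≡15 (mod 41); (1|41)=+1, (15|41)=-1; sign (−1)^0·+1^1·-1^0 = +1.
(a,b)_2: α=2, β=2; u≡7, v≡3 (mod 8); ε(u)ε(v)=1·1, αω(v)=2·1, βω(u)=2·0; sum ≡ 1  ⇒  -1.
(a,b)_3: α=0, u≡1; β=-2, v≡1 (mod 3); (1|3)=+1, (1|3)=+1; sign (−1)^0·+1^-2·+1^0 = +1.
(a,b)_23: α=2, u≡17; β=0, v≡15 (mod 23); (17|23)=-1, (15|23)=-1; sign (−1)^0·-1^0·-1^2 = +1.
(a,b)_∞: sgn(26455)=+, sgn(71299)=+, so +1.
(a,b)_7: α=-4, u≡1; β=0, v≡4 (mod 7); (1|7)=+1, (4|7)=+1; sign (−1)^0·+1^0·+1^-4 = +1.
(a,b)_13: α=-1, u≡8; β=0, v≡8 (mod 13); (8|13)=-1, (8|13)=-1; sign (−1)^0·-1^0·-1^-1 = -1.
(a,b)_47: α=0, u≡38; β=1, v≡20 (mod 47); (38|47)=-1, (20|47)=-1; sign (−1)^0·-1^1·-1^0 = -1.
(a,b)_5: α=1, u≡4; β=-2, v≡1 (mod 5); (4|5)=+1, (1|5)=+1; sign (−1)^0·+1^-2·+1^1 = +1.
(a,b)_17: α=0, u≡5; β=2, v≡1 (mod 17); (5|17)=-1, (1|17)=+1; sign (−1)^0·-1^2·+1^0 = +1.
(26455, 71299 / ℚ) ramifies at {2, 11, 13, 47}: a division algebra.

[2, 11, 13, 47]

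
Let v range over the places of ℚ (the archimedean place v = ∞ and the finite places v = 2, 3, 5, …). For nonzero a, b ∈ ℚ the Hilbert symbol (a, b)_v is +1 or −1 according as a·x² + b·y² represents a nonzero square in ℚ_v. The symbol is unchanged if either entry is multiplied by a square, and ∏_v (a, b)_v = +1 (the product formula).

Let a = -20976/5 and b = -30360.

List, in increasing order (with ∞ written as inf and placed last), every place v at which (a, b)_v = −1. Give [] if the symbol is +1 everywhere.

[2, 3, 5, 19, 23, inf]

(a, b) ≡ (-6555, -7590) mod (ℚ^×)²; places V = {2, 3, 5, 11, 19, 23, ∞}.
(a,b)_5: α=-1, u≡4; β=1, v≡3 (mod 5); (4|5)=+1, (3|5)=-1; sign (−1)^0·+1^1·-1^-1 = -1.
(a,b)_2: α=4, β=3; u≡5, v≡5 (mod 8); ε(u)ε(v)=0·0, αω(v)=4·1, βω(u)=3·1; sum ≡ 1  ⇒  -1.
(a,b)_3: α=1, u≡2; β=1, v≡2 (mod 3); (2|3)=-1, (2|3)=-1; sign (−1)^1·-1^1·-1^1 = -1.
(a,b)_23: α=1, u≡20; β=1, v≡14 (mod 23); (20|23)=-1, (14|23)=-1; sign (−1)^1·-1^1·-1^1 = -1.
(a,b)_19: α=1, u≡11; β=0, v≡2 (mod 19); (11|19)=+1, (2|19)=-1; sign (−1)^0·+1^0·-1^1 = -1.
(a,b)_11: α=0, u≡9; β=1, v≡1 (mod 11); (9|11)=+1, (1|11)=+1; sign (−1)^0·+1^1·+1^0 = +1.
(a,b)_∞: sgn(-6555)=−, sgn(-7590)=−, so -1.
(-6555, -7590 / ℚ) ramifies at {2, 3, 5, 19, 23, ∞}: a division algebra.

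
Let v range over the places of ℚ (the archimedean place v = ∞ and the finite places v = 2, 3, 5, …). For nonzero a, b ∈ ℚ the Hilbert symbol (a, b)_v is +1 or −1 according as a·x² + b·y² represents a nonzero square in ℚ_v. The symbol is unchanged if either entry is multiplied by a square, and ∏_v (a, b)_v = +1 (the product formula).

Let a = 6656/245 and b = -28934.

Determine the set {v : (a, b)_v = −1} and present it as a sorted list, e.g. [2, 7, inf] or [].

Mod squares: a ≡ 130, b ≡ -28934. Check v ∈ {∞, 2, 5, 7, 13, 17, 23, 37}.
v=2: v_2(a)=9, v_2(b)=1; units ≡ 1, 5 (mod 8); ε·ε+αω+βω = 0·0+9·1+1·0 ≡ 1  ⇒  (a,b)_2 = -1.
v=5: a=5^-1·(≡4), b=5^0·(≡1) mod 5; (4|5)=+1, (1|5)=+1; (−1)^{-1·0·2}·(+1)^0·(+1)^-1 = +1.
v=∞: 130 > 0 and -28934 < 0  ⇒  (a,b)_∞ = +1.
v=7: a=7^-2·(≡4), b=7^0·(≡4) mod 7; (4|7)=+1, (4|7)=+1; (−1)^{-2·0·3}·(+1)^0·(+1)^-2 = +1.
v=37: a=37^0·(≡32), b=37^1·(≡32) mod 37; (32|37)=-1, (32|37)=-1; (−1)^{0·1·18}·(-1)^1·(-1)^0 = -1.
v=13: a=13^1·(≡4), b=13^0·(≡4) mod 13; (4|13)=+1, (4|13)=+1; (−1)^{1·0·6}·(+1)^0·(+1)^1 = +1.
v=23: a=23^0·(≡19), b=23^1·(≡7) mod 23; (19|23)=-1, (7|23)=-1; (−1)^{0·1·11}·(-1)^1·(-1)^0 = -1.
v=17: a=17^0·(≡11), b=17^1·(≡15) mod 17; (11|17)=-1, (15|17)=+1; (−1)^{0·1·8}·(-1)^1·(+1)^0 = -1.
|Ram(130, -28934)| = 4, even; anisotropic at {2, 17, 23, 37}.

[2, 17, 23, 37]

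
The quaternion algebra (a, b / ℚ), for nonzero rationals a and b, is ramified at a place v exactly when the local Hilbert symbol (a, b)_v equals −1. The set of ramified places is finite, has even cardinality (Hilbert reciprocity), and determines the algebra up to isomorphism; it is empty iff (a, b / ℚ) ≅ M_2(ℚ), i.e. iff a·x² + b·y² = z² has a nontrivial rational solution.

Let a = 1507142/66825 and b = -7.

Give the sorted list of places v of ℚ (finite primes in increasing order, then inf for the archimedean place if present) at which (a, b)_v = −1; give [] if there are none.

Mod squares: a ≡ 6006, b ≡ -7. Check v ∈ {∞, 2, 3, 5, 7, 11, 13}.
v=11: a=11^-1·(≡7), b=11^0·(≡4) mod 11; (7|11)=-1, (4|11)=+1; (−1)^{-1·0·5}·(-1)^0·(+1)^-1 = +1.
v=5: a=5^-2·(≡4), b=5^0·(≡3) mod 5; (4|5)=+1, (3|5)=-1; (−1)^{-2·0·2}·(+1)^0·(-1)^-2 = +1.
v=7: a=7^3·(≡4), b=7^1·(≡6) mod 7; (4|7)=+1, (6|7)=-1; (−1)^{3·1·3}·(+1)^1·(-1)^3 = +1.
v=13: a=13^3·(≡2), b=13^0·(≡6) mod 13; (2|13)=-1, (6|13)=-1; (−1)^{3·0·6}·(-1)^0·(-1)^3 = -1.
v=3: a=3^-5·(≡1), b=3^0·(≡2) mod 3; (1|3)=+1, (2|3)=-1; (−1)^{-5·0·1}·(+1)^0·(-1)^-5 = -1.
v=2: v_2(a)=1, v_2(b)=0; units ≡ 3, 1 (mod 8); ε·ε+αω+βω = 1·0+1·0+0·1 ≡ 0  ⇒  (a,b)_2 = +1.
v=∞: 6006 > 0 and -7 < 0  ⇒  (a,b)_∞ = +1.
Ram(6006, -7) = {3, 13}; no ℚ_3-point on the conic.

[3, 13]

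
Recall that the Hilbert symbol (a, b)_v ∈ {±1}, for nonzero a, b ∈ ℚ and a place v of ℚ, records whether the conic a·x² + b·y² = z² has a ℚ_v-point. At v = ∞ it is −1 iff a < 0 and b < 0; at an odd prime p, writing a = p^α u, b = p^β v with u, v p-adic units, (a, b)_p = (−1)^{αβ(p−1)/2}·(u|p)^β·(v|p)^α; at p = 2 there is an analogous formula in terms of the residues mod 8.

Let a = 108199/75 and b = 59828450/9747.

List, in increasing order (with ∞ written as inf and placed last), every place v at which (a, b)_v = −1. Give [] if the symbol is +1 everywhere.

Mod squares: a ≡ 324597, b ≡ 59334. Check v ∈ {∞, 2, 3, 5, 7, 11, 13, 19, 29, 31, 41}.
v=3: a=3^-1·(≡1), b=3^-3·(≡2) mod 3; (1|3)=+1, (2|3)=-1; (−1)^{-1·-3·1}·(+1)^-3·(-1)^-1 = +1.
v=7: a=7^1·(≡3), b=7^0·(≡1) mod 7; (3|7)=-1, (1|7)=+1; (−1)^{1·0·3}·(-1)^0·(+1)^1 = +1.
v=13: a=13^1·(≡12), b=13^0·(≡11) mod 13; (12|13)=+1, (11|13)=-1; (−1)^{1·0·6}·(+1)^0·(-1)^1 = -1.
v=19: a=19^0·(≡6), b=19^-2·(≡9) mod 19; (6|19)=+1, (9|19)=+1; (−1)^{0·-2·9}·(+1)^-2·(+1)^0 = +1.
v=29: a=29^1·(≡25), b=29^1·(≡16) mod 29; (25|29)=+1, (16|29)=+1; (−1)^{1·1·14}·(+1)^1·(+1)^1 = +1.
v=41: a=41^1·(≡33), b=41^0·(≡28) mod 41; (33|41)=+1, (28|41)=-1; (−1)^{1·0·20}·(+1)^0·(-1)^1 = -1.
v=2: v_2(a)=0, v_2(b)=1; units ≡ 5, 3 (mod 8); ε·ε+αω+βω = 0·1+0·1+1·1 ≡ 1  ⇒  (a,b)_2 = -1.
v=31: a=31^0·(≡15), b=31^1·(≡13) mod 31; (15|31)=-1, (13|31)=-1; (−1)^{0·1·15}·(-1)^1·(-1)^0 = -1.
v=∞: 324597 > 0 and 59334 > 0  ⇒  (a,b)_∞ = +1.
v=5: a=5^-2·(≡3), b=5^2·(≡4) mod 5; (3|5)=-1, (4|5)=+1; (−1)^{-2·2·2}·(-1)^2·(+1)^-2 = +1.
v=11: a=11^0·(≡4), b=11^3·(≡4) mod 11; (4|11)=+1, (4|11)=+1; (−1)^{0·3·5}·(+1)^3·(+1)^0 = +1.
Ram(324597, 59334) = {2, 13, 31, 41}; no ℚ_2-point on the conic.

[2, 13, 31, 41]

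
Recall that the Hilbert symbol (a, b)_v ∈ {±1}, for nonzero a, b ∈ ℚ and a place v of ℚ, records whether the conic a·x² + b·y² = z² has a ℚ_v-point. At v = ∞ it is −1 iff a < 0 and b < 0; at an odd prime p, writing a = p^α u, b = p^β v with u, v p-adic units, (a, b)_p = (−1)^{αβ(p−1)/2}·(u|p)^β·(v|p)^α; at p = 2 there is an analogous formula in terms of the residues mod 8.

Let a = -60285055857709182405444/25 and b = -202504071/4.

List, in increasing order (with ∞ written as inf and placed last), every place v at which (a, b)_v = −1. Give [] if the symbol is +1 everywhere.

[11, 19, 43, inf]

(a, b) ≡ (-367521, -202504071) mod (ℚ^×)²; places V = {2, 3, 5, 7, 11, 19, 29, 37, 43, ∞}.
(a,b)_37: α=3, u≡19; β=1, v≡17 (mod 37); (19|37)=-1, (17|37)=-1; sign (−1)^0·-1^1·-1^3 = +1.
(a,b)_7: α=3, u≡4; β=1, v≡5 (mod 7); (4|7)=+1, (5|7)=-1; sign (−1)^1·+1^1·-1^3 = +1.
(a,b)_5: α=-2, u≡1; β=0, v≡1 (mod 5); (1|5)=+1, (1|5)=+1; sign (−1)^0·+1^0·+1^-2 = +1.
(a,b)_3: α=3, u≡1; β=1, v≡2 (mod 3); (1|3)=+1, (2|3)=-1; sign (−1)^1·+1^1·-1^3 = +1.
(a,b)_19: α=2, u≡2; β=1, v≡9 (mod 19); (2|19)=-1, (9|19)=+1; sign (−1)^0·-1^1·+1^2 = -1.
(a,b)_∞: sgn(-367521)=−, sgn(-202504071)=−, so -1.
(a,b)_11: α=3, u≡10; β=1, v≡10 (mod 11); (10|11)=-1, (10|11)=-1; sign (−1)^1·-1^1·-1^3 = -1.
(a,b)_2: α=2, β=-2; u≡7, v≡1 (mod 8); ε(u)ε(v)=1·0, αω(v)=2·0, βω(u)=-2·0; sum ≡ 0  ⇒  +1.
(a,b)_29: α=2, u≡20; β=1, v≡10 (mod 29); (20|29)=+1, (10|29)=-1; sign (−1)^0·+1^1·-1^2 = +1.
(a,b)_43: α=3, u≡6; β=1, v≡23 (mod 43); (6|43)=+1, (23|43)=+1; sign (−1)^1·+1^1·+1^3 = -1.
|Ram(-367521, -202504071)| = 4, even; anisotropic at {11, 19, 43, ∞}.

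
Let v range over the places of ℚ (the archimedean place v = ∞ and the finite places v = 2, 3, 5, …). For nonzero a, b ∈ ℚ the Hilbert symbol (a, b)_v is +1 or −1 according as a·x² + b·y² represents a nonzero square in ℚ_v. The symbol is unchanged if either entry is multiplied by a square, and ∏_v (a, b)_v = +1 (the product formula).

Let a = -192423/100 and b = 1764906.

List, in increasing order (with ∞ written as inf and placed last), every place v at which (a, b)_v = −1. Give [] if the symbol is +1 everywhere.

[3, 7, 11, 17]

(a, b) ≡ (-3927, 14586) mod (ℚ^×)²; places V = {2, 3, 5, 7, 11, 13, 17, ∞}.
(a,b)_5: α=-2, u≡3; β=0, v≡1 (mod 5); (3|5)=-1, (1|5)=+1; sign (−1)^0·-1^0·+1^-2 = +1.
(a,b)_17: α=1, u≡7; β=1, v≡16 (mod 17); (7|17)=-1, (16|17)=+1; sign (−1)^0·-1^1·+1^1 = -1.
(a,b)_3: α=1, u≡2; β=1, v≡2 (mod 3); (2|3)=-1, (2|3)=-1; sign (−1)^1·-1^1·-1^1 = -1.
(a,b)_∞: sgn(-3927)=−, sgn(14586)=+, so +1.
(a,b)_11: α=1, u≡8; β=3, v≡6 (mod 11); (8|11)=-1, (6|11)=-1; sign (−1)^1·-1^3·-1^1 = -1.
(a,b)_2: α=-2, β=1; u≡1, v≡5 (mod 8); ε(u)ε(v)=0·0, αω(v)=-2·1, βω(u)=1·0; sum ≡ 0  ⇒  +1.
(a,b)_13: α=0, u≡9; β=1, v≡3 (mod 13); (9|13)=+1, (3|13)=+1; sign (−1)^0·+1^1·+1^0 = +1.
(a,b)_7: α=3, u≡3; β=0, v≡3 (mod 7); (3|7)=-1, (3|7)=-1; sign (−1)^0·-1^0·-1^3 = -1.
Ram(-3927, 14586) = {3, 7, 11, 17}; no ℚ_3-point on the conic.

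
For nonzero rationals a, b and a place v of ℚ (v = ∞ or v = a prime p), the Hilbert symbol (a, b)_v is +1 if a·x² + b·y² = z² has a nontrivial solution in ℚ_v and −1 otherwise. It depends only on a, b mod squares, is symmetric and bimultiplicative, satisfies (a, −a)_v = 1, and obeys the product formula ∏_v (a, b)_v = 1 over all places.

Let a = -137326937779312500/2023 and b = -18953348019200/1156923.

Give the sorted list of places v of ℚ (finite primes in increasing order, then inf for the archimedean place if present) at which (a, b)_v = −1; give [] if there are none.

(a, b) ≡ (-19803, -18879) mod (ℚ^×)²; places V = {2, 3, 5, 7, 17, 23, 29, 31, 41, ∞}.
(a,b)_31: α=4, u≡15; β=1, v≡12 (mod 31); (15|31)=-1, (12|31)=-1; sign (−1)^0·-1^1·-1^4 = -1.
(a,b)_23: α=1, u≡9; β=-2, v≡18 (mod 23); (9|23)=+1, (18|23)=+1; sign (−1)^0·+1^-2·+1^1 = +1.
(a,b)_2: α=2, β=10; u≡5, v≡1 (mod 8); ε(u)ε(v)=0·0, αω(v)=2·0, βω(u)=10·1; sum ≡ 0  ⇒  +1.
(a,b)_∞: sgn(-19803)=−, sgn(-18879)=−, so -1.
(a,b)_5: α=6, u≡3; β=2, v≡4 (mod 5); (3|5)=-1, (4|5)=+1; sign (−1)^0·-1^2·+1^6 = +1.
(a,b)_41: α=1, u≡23; β=0, v≡3 (mod 41); (23|41)=+1, (3|41)=-1; sign (−1)^0·+1^0·-1^1 = -1.
(a,b)_29: α=2, u≡13; β=1, v≡5 (mod 29); (13|29)=+1, (5|29)=+1; sign (−1)^0·+1^1·+1^2 = +1.
(a,b)_17: α=-2, u≡1; β=0, v≡4 (mod 17); (1|17)=+1, (4|17)=+1; sign (−1)^0·+1^0·+1^-2 = +1.
(a,b)_7: α=-1, u≡6; β=7, v≡5 (mod 7); (6|7)=-1, (5|7)=-1; sign (−1)^1·-1^7·-1^-1 = -1.
(a,b)_3: α=1, u≡2; β=-7, v≡1 (mod 3); (2|3)=-1, (1|3)=+1; sign (−1)^1·-1^-7·+1^1 = +1.
|Ram(-19803, -18879)| = 4, even; anisotropic at {7, 31, 41, ∞}.

[7, 31, 41, inf]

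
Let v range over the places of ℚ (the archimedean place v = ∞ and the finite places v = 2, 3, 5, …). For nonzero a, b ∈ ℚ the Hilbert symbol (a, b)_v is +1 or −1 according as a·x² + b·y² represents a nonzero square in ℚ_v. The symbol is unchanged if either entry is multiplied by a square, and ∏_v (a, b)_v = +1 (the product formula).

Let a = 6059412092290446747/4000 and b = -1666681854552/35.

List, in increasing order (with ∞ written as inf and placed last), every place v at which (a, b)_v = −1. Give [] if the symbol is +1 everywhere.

[2, 7]

Mod squares: a ≡ 71630, b ≡ -13152370. Check v ∈ {∞, 2, 3, 5, 7, 11, 13, 19, 29, 31}.
v=2: v_2(a)=-5, v_2(b)=3; units ≡ 7, 7 (mod 8); ε·ε+αω+βω = 1·1+-5·0+3·0 ≡ 1  ⇒  (a,b)_2 = -1.
v=7: a=7^0·(≡6), b=7^-1·(≡4) mod 7; (6|7)=-1, (4|7)=+1; (−1)^{0·-1·3}·(-1)^-1·(+1)^0 = -1.
v=19: a=19^1·(≡14), b=19^1·(≡16) mod 19; (14|19)=-1, (16|19)=+1; (−1)^{1·1·9}·(-1)^1·(+1)^1 = +1.
v=3: a=3^16·(≡2), b=3^8·(≡2) mod 3; (2|3)=-1, (2|3)=-1; (−1)^{16·8·1}·(-1)^8·(-1)^16 = +1.
v=31: a=31^2·(≡4), b=31^1·(≡30) mod 31; (4|31)=+1, (30|31)=-1; (−1)^{2·1·15}·(+1)^1·(-1)^2 = +1.
v=13: a=13^3·(≡2), b=13^2·(≡10) mod 13; (2|13)=-1, (10|13)=+1; (−1)^{3·2·6}·(-1)^2·(+1)^3 = +1.
v=5: a=5^-3·(≡1), b=5^-1·(≡4) mod 5; (1|5)=+1, (4|5)=+1; (−1)^{-3·-1·2}·(+1)^-1·(+1)^-3 = +1.
v=∞: 71630 > 0 and -13152370 < 0  ⇒  (a,b)_∞ = +1.
v=11: a=11^2·(≡9), b=11^1·(≡6) mod 11; (9|11)=+1, (6|11)=-1; (−1)^{2·1·5}·(+1)^1·(-1)^2 = +1.
v=29: a=29^1·(≡7), b=29^1·(≡9) mod 29; (7|29)=+1, (9|29)=+1; (−1)^{1·1·14}·(+1)^1·(+1)^1 = +1.
(71630, -13152370 / ℚ) ramifies at {2, 7}: a division algebra.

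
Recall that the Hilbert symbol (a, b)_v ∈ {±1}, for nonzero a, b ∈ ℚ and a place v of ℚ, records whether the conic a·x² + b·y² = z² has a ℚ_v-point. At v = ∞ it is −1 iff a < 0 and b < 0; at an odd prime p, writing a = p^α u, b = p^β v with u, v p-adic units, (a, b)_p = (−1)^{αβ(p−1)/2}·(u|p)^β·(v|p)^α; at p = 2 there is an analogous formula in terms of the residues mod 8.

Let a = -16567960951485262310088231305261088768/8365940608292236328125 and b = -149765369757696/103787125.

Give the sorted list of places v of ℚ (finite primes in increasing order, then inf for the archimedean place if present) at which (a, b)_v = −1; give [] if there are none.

[2, 5, 17, inf]

Mod squares: a ≡ -408595, b ≡ -74290. Check v ∈ {∞, 2, 3, 5, 7, 11, 13, 17, 19, 23}.
v=7: a=7^12·(≡4), b=7^4·(≡1) mod 7; (4|7)=+1, (1|7)=+1; (−1)^{12·4·3}·(+1)^4·(+1)^12 = +1.
v=19: a=19^3·(≡13), b=19^1·(≡6) mod 19; (13|19)=-1, (6|19)=+1; (−1)^{3·1·9}·(-1)^1·(+1)^3 = +1.
v=13: a=13^-6·(≡8), b=13^-2·(≡7) mod 13; (8|13)=-1, (7|13)=-1; (−1)^{-6·-2·6}·(-1)^-2·(-1)^-6 = +1.
v=23: a=23^3·(≡22), b=23^1·(≡2) mod 23; (22|23)=-1, (2|23)=+1; (−1)^{3·1·11}·(-1)^1·(+1)^3 = +1.
v=17: a=17^-5·(≡3), b=17^-3·(≡16) mod 17; (3|17)=-1, (16|17)=+1; (−1)^{-5·-3·8}·(-1)^-3·(+1)^-5 = -1.
v=2: v_2(a)=40, v_2(b)=17; units ≡ 5, 7 (mod 8); ε·ε+αω+βω = 0·1+40·0+17·1 ≡ 1  ⇒  (a,b)_2 = -1.
v=5: a=5^-13·(≡4), b=5^-3·(≡2) mod 5; (4|5)=+1, (2|5)=-1; (−1)^{-13·-3·2}·(+1)^-3·(-1)^-13 = -1.
v=∞: -408595 < 0 and -74290 < 0  ⇒  (a,b)_∞ = -1.
v=11: a=11^5·(≡7), b=11^2·(≡3) mod 11; (7|11)=-1, (3|11)=+1; (−1)^{5·2·5}·(-1)^2·(+1)^5 = +1.
v=3: a=3^4·(≡2), b=3^2·(≡2) mod 3; (2|3)=-1, (2|3)=-1; (−1)^{4·2·1}·(-1)^2·(-1)^4 = +1.
(-408595, -74290 / ℚ) ramifies at {2, 5, 17, ∞}: a division algebra.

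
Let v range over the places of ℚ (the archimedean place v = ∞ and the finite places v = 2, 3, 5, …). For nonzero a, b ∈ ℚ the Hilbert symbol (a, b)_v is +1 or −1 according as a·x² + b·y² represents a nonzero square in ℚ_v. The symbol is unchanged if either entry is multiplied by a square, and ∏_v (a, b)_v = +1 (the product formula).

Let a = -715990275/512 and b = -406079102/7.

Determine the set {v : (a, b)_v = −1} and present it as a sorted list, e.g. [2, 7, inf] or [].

Mod squares: a ≡ -182, b ≡ -34034. Check v ∈ {∞, 2, 3, 5, 7, 11, 13, 17}.
v=5: a=5^2·(≡2), b=5^0·(≡4) mod 5; (2|5)=-1, (4|5)=+1; (−1)^{2·0·2}·(-1)^0·(+1)^2 = +1.
v=13: a=13^1·(≡3), b=13^1·(≡2) mod 13; (3|13)=+1, (2|13)=-1; (−1)^{1·1·6}·(+1)^1·(-1)^1 = -1.
v=7: a=7^1·(≡4), b=7^-1·(≡5) mod 7; (4|7)=+1, (5|7)=-1; (−1)^{1·-1·3}·(+1)^-1·(-1)^1 = +1.
v=∞: -182 < 0 and -34034 < 0  ⇒  (a,b)_∞ = -1.
v=3: a=3^2·(≡1), b=3^0·(≡1) mod 3; (1|3)=+1, (1|3)=+1; (−1)^{2·0·1}·(+1)^0·(+1)^2 = +1.
v=11: a=11^2·(≡9), b=11^1·(≡10) mod 11; (9|11)=+1, (10|11)=-1; (−1)^{2·1·5}·(+1)^1·(-1)^2 = +1.
v=2: v_2(a)=-9, v_2(b)=1; units ≡ 5, 7 (mod 8); ε·ε+αω+βω = 0·1+-9·0+1·1 ≡ 1  ⇒  (a,b)_2 = -1.
v=17: a=17^2·(≡10), b=17^5·(≡15) mod 17; (10|17)=-1, (15|17)=+1; (−1)^{2·5·8}·(-1)^5·(+1)^2 = -1.
Ram(-182, -34034) = {2, 13, 17, ∞}; no ℚ_2-point on the conic.

[2, 13, 17, inf]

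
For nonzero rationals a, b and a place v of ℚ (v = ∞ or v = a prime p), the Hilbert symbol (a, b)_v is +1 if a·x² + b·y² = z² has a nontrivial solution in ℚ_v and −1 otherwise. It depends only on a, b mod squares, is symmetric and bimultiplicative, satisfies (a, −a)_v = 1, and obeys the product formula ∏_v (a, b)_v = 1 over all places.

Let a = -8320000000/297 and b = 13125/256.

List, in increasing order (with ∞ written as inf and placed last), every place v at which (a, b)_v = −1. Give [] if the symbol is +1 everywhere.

Mod squares: a ≡ -4290, b ≡ 21. Check v ∈ {∞, 2, 3, 5, 7, 11, 13}.
v=∞: -4290 < 0 and 21 > 0  ⇒  (a,b)_∞ = +1.
v=13: a=13^1·(≡8), b=13^0·(≡11) mod 13; (8|13)=-1, (11|13)=-1; (−1)^{1·0·6}·(-1)^0·(-1)^1 = -1.
v=11: a=11^-1·(≡8), b=11^0·(≡8) mod 11; (8|11)=-1, (8|11)=-1; (−1)^{-1·0·5}·(-1)^0·(-1)^-1 = -1.
v=2: v_2(a)=13, v_2(b)=-8; units ≡ 7, 5 (mod 8); ε·ε+αω+βω = 1·0+13·1+-8·0 ≡ 1  ⇒  (a,b)_2 = -1.
v=7: a=7^0·(≡1), b=7^1·(≡5) mod 7; (1|7)=+1, (5|7)=-1; (−1)^{0·1·3}·(+1)^1·(-1)^0 = +1.
v=5: a=5^7·(≡2), b=5^4·(≡1) mod 5; (2|5)=-1, (1|5)=+1; (−1)^{7·4·2}·(-1)^4·(+1)^7 = +1.
v=3: a=3^-3·(≡1), b=3^1·(≡1) mod 3; (1|3)=+1, (1|3)=+1; (−1)^{-3·1·1}·(+1)^1·(+1)^-3 = -1.
(-4290, 21 / ℚ) ramifies at {2, 3, 11, 13}: a division algebra.

[2, 3, 11, 13]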